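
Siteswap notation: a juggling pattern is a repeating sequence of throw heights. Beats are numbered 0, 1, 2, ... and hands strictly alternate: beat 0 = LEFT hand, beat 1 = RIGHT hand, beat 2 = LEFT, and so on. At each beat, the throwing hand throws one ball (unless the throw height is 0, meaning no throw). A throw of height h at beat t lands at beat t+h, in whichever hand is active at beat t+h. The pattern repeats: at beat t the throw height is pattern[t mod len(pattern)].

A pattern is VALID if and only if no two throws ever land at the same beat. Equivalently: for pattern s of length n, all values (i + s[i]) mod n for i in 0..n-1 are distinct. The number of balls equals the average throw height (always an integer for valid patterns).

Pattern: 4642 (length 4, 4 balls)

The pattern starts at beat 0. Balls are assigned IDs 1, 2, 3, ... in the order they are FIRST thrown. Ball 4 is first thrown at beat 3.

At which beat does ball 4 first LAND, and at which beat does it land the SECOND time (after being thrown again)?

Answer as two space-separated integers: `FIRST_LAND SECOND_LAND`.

Answer: 5 11

Derivation:
Beat 0 (L): throw ball1 h=4 -> lands@4:L; in-air after throw: [b1@4:L]
Beat 1 (R): throw ball2 h=6 -> lands@7:R; in-air after throw: [b1@4:L b2@7:R]
Beat 2 (L): throw ball3 h=4 -> lands@6:L; in-air after throw: [b1@4:L b3@6:L b2@7:R]
Beat 3 (R): throw ball4 h=2 -> lands@5:R; in-air after throw: [b1@4:L b4@5:R b3@6:L b2@7:R]
Beat 4 (L): throw ball1 h=4 -> lands@8:L; in-air after throw: [b4@5:R b3@6:L b2@7:R b1@8:L]
Beat 5 (R): throw ball4 h=6 -> lands@11:R; in-air after throw: [b3@6:L b2@7:R b1@8:L b4@11:R]
Beat 6 (L): throw ball3 h=4 -> lands@10:L; in-air after throw: [b2@7:R b1@8:L b3@10:L b4@11:R]
Beat 7 (R): throw ball2 h=2 -> lands@9:R; in-air after throw: [b1@8:L b2@9:R b3@10:L b4@11:R]
Beat 8 (L): throw ball1 h=4 -> lands@12:L; in-air after throw: [b2@9:R b3@10:L b4@11:R b1@12:L]
Beat 9 (R): throw ball2 h=6 -> lands@15:R; in-air after throw: [b3@10:L b4@11:R b1@12:L b2@15:R]
Beat 10 (L): throw ball3 h=4 -> lands@14:L; in-air after throw: [b4@11:R b1@12:L b3@14:L b2@15:R]
Beat 11 (R): throw ball4 h=2 -> lands@13:R; in-air after throw: [b1@12:L b4@13:R b3@14:L b2@15:R]
Ball 4: thrown@3 h=2 -> first land @5; rethrown@5 h=6 -> second land @11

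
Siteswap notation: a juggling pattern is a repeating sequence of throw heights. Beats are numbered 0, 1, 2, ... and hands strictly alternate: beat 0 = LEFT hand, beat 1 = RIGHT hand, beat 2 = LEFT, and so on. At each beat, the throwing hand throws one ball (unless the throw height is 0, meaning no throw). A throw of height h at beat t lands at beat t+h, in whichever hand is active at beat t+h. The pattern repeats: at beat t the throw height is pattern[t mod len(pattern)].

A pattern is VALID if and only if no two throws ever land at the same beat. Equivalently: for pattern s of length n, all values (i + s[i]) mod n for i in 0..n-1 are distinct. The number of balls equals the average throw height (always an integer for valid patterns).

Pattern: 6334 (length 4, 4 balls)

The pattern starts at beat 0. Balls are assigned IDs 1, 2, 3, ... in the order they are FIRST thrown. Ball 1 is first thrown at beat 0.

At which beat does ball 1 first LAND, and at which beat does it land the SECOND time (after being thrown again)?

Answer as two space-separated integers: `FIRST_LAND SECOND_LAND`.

Beat 0 (L): throw ball1 h=6 -> lands@6:L; in-air after throw: [b1@6:L]
Beat 1 (R): throw ball2 h=3 -> lands@4:L; in-air after throw: [b2@4:L b1@6:L]
Beat 2 (L): throw ball3 h=3 -> lands@5:R; in-air after throw: [b2@4:L b3@5:R b1@6:L]
Beat 3 (R): throw ball4 h=4 -> lands@7:R; in-air after throw: [b2@4:L b3@5:R b1@6:L b4@7:R]
Beat 4 (L): throw ball2 h=6 -> lands@10:L; in-air after throw: [b3@5:R b1@6:L b4@7:R b2@10:L]
Beat 5 (R): throw ball3 h=3 -> lands@8:L; in-air after throw: [b1@6:L b4@7:R b3@8:L b2@10:L]
Beat 6 (L): throw ball1 h=3 -> lands@9:R; in-air after throw: [b4@7:R b3@8:L b1@9:R b2@10:L]
Beat 7 (R): throw ball4 h=4 -> lands@11:R; in-air after throw: [b3@8:L b1@9:R b2@10:L b4@11:R]
Beat 8 (L): throw ball3 h=6 -> lands@14:L; in-air after throw: [b1@9:R b2@10:L b4@11:R b3@14:L]
Beat 9 (R): throw ball1 h=3 -> lands@12:L; in-air after throw: [b2@10:L b4@11:R b1@12:L b3@14:L]
Ball 1: thrown@0 h=6 -> first land @6; rethrown@6 h=3 -> second land @9

Answer: 6 9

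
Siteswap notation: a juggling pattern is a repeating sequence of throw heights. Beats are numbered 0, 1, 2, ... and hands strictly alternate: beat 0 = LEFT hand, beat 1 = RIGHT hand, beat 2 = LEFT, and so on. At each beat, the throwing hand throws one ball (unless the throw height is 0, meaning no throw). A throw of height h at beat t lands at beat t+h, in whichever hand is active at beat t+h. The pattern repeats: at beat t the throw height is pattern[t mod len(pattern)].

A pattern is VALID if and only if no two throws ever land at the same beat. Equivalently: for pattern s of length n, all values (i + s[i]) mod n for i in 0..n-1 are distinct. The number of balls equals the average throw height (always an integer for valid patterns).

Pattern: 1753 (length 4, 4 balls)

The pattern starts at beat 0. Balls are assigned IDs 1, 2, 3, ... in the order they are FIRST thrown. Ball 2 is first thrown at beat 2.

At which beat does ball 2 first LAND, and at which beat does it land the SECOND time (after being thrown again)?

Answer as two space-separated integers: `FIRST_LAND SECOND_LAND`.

Beat 0 (L): throw ball1 h=1 -> lands@1:R; in-air after throw: [b1@1:R]
Beat 1 (R): throw ball1 h=7 -> lands@8:L; in-air after throw: [b1@8:L]
Beat 2 (L): throw ball2 h=5 -> lands@7:R; in-air after throw: [b2@7:R b1@8:L]
Beat 3 (R): throw ball3 h=3 -> lands@6:L; in-air after throw: [b3@6:L b2@7:R b1@8:L]
Beat 4 (L): throw ball4 h=1 -> lands@5:R; in-air after throw: [b4@5:R b3@6:L b2@7:R b1@8:L]
Beat 5 (R): throw ball4 h=7 -> lands@12:L; in-air after throw: [b3@6:L b2@7:R b1@8:L b4@12:L]
Beat 6 (L): throw ball3 h=5 -> lands@11:R; in-air after throw: [b2@7:R b1@8:L b3@11:R b4@12:L]
Beat 7 (R): throw ball2 h=3 -> lands@10:L; in-air after throw: [b1@8:L b2@10:L b3@11:R b4@12:L]
Beat 8 (L): throw ball1 h=1 -> lands@9:R; in-air after throw: [b1@9:R b2@10:L b3@11:R b4@12:L]
Beat 9 (R): throw ball1 h=7 -> lands@16:L; in-air after throw: [b2@10:L b3@11:R b4@12:L b1@16:L]
Beat 10 (L): throw ball2 h=5 -> lands@15:R; in-air after throw: [b3@11:R b4@12:L b2@15:R b1@16:L]
Ball 2: thrown@2 h=5 -> first land @7; rethrown@7 h=3 -> second land @10

Answer: 7 10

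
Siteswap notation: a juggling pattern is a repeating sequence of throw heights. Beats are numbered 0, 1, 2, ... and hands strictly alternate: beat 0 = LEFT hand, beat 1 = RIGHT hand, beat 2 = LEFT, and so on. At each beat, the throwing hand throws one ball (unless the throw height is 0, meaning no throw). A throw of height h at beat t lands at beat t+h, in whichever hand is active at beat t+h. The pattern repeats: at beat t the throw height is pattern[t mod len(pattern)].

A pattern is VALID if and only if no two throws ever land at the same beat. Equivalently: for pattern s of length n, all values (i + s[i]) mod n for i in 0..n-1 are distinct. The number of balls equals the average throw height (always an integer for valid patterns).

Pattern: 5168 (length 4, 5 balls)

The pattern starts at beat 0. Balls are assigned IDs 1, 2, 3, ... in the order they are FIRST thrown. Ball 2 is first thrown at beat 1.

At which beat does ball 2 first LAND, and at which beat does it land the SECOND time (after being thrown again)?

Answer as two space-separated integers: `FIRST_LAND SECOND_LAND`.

Beat 0 (L): throw ball1 h=5 -> lands@5:R; in-air after throw: [b1@5:R]
Beat 1 (R): throw ball2 h=1 -> lands@2:L; in-air after throw: [b2@2:L b1@5:R]
Beat 2 (L): throw ball2 h=6 -> lands@8:L; in-air after throw: [b1@5:R b2@8:L]
Beat 3 (R): throw ball3 h=8 -> lands@11:R; in-air after throw: [b1@5:R b2@8:L b3@11:R]
Beat 4 (L): throw ball4 h=5 -> lands@9:R; in-air after throw: [b1@5:R b2@8:L b4@9:R b3@11:R]
Beat 5 (R): throw ball1 h=1 -> lands@6:L; in-air after throw: [b1@6:L b2@8:L b4@9:R b3@11:R]
Beat 6 (L): throw ball1 h=6 -> lands@12:L; in-air after throw: [b2@8:L b4@9:R b3@11:R b1@12:L]
Beat 7 (R): throw ball5 h=8 -> lands@15:R; in-air after throw: [b2@8:L b4@9:R b3@11:R b1@12:L b5@15:R]
Beat 8 (L): throw ball2 h=5 -> lands@13:R; in-air after throw: [b4@9:R b3@11:R b1@12:L b2@13:R b5@15:R]
Ball 2: thrown@1 h=1 -> first land @2; rethrown@2 h=6 -> second land @8

Answer: 2 8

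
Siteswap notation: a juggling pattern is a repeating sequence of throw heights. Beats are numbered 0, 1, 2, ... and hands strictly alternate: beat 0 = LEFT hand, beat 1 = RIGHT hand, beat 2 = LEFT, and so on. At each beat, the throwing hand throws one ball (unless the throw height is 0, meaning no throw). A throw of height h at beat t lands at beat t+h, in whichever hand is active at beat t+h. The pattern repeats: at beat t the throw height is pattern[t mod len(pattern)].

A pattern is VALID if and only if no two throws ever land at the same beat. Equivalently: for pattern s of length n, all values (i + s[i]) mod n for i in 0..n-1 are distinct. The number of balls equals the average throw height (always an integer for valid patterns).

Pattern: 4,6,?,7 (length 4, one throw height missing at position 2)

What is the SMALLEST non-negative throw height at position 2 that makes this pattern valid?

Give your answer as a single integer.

i=0: (0 + 4) mod 4 = 0
i=1: (1 + 6) mod 4 = 3
i=2: s[i]=? (unknown)
i=3: (3 + 7) mod 4 = 2
Known residues: [0, 2, 3]; need a permutation of 0..3, so missing residue r = 1
Need (2 + s) mod 4 = 1; smallest s = (1 - 2) mod 4 = 3

Answer: 3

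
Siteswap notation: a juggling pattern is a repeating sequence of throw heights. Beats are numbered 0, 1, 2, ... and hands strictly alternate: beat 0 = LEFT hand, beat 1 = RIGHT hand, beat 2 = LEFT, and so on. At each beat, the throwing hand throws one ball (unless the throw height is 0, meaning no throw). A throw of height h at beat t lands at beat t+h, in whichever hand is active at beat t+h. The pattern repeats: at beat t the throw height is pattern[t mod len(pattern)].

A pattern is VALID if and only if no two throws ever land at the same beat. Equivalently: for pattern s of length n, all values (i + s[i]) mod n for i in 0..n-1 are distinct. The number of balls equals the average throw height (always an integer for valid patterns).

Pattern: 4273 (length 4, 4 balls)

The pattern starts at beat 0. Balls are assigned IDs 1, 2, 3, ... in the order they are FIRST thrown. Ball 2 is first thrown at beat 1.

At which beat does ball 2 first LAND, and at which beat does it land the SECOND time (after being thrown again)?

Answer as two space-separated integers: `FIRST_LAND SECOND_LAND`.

Beat 0 (L): throw ball1 h=4 -> lands@4:L; in-air after throw: [b1@4:L]
Beat 1 (R): throw ball2 h=2 -> lands@3:R; in-air after throw: [b2@3:R b1@4:L]
Beat 2 (L): throw ball3 h=7 -> lands@9:R; in-air after throw: [b2@3:R b1@4:L b3@9:R]
Beat 3 (R): throw ball2 h=3 -> lands@6:L; in-air after throw: [b1@4:L b2@6:L b3@9:R]
Beat 4 (L): throw ball1 h=4 -> lands@8:L; in-air after throw: [b2@6:L b1@8:L b3@9:R]
Beat 5 (R): throw ball4 h=2 -> lands@7:R; in-air after throw: [b2@6:L b4@7:R b1@8:L b3@9:R]
Beat 6 (L): throw ball2 h=7 -> lands@13:R; in-air after throw: [b4@7:R b1@8:L b3@9:R b2@13:R]
Ball 2: thrown@1 h=2 -> first land @3; rethrown@3 h=3 -> second land @6

Answer: 3 6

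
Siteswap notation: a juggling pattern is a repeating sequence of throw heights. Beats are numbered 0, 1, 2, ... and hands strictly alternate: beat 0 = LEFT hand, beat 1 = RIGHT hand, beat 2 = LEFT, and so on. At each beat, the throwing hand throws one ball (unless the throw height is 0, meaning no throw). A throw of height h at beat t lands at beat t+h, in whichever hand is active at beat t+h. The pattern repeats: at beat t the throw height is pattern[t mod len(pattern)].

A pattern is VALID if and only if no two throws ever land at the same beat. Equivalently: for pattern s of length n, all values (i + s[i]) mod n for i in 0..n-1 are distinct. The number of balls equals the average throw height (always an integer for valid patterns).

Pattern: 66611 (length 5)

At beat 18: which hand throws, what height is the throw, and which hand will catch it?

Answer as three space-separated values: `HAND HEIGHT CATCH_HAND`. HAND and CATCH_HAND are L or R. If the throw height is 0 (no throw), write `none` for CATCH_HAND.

Beat 18: 18 mod 2 = 0, so hand = L
Throw height = pattern[18 mod 5] = pattern[3] = 1
Lands at beat 18+1=19, 19 mod 2 = 1, so catch hand = R

Answer: L 1 R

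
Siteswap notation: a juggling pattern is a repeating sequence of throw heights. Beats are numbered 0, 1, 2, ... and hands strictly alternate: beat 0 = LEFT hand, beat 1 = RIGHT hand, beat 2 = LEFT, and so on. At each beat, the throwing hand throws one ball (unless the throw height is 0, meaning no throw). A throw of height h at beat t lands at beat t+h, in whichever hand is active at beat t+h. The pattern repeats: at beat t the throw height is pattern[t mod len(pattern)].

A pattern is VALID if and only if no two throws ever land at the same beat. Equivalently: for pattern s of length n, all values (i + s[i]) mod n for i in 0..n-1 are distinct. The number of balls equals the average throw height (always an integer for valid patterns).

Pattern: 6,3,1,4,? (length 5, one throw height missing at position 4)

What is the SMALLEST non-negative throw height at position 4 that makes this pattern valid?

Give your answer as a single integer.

Answer: 1

Derivation:
i=0: (0 + 6) mod 5 = 1
i=1: (1 + 3) mod 5 = 4
i=2: (2 + 1) mod 5 = 3
i=3: (3 + 4) mod 5 = 2
i=4: s[i]=? (unknown)
Known residues: [1, 2, 3, 4]; need a permutation of 0..4, so missing residue r = 0
Need (4 + s) mod 5 = 0; smallest s = (0 - 4) mod 5 = 1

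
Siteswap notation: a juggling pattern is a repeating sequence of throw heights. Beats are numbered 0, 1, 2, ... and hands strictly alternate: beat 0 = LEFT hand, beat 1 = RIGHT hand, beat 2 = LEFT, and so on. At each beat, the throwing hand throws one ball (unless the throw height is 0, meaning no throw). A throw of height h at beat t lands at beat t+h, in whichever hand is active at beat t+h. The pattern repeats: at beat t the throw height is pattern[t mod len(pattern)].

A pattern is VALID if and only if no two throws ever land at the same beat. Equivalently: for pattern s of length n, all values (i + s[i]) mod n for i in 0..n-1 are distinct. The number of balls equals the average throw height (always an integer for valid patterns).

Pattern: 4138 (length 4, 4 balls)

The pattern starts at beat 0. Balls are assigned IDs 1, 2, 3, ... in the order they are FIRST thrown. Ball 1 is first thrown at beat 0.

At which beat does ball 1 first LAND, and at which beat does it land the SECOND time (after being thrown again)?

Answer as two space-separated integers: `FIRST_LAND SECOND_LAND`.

Beat 0 (L): throw ball1 h=4 -> lands@4:L; in-air after throw: [b1@4:L]
Beat 1 (R): throw ball2 h=1 -> lands@2:L; in-air after throw: [b2@2:L b1@4:L]
Beat 2 (L): throw ball2 h=3 -> lands@5:R; in-air after throw: [b1@4:L b2@5:R]
Beat 3 (R): throw ball3 h=8 -> lands@11:R; in-air after throw: [b1@4:L b2@5:R b3@11:R]
Beat 4 (L): throw ball1 h=4 -> lands@8:L; in-air after throw: [b2@5:R b1@8:L b3@11:R]
Beat 5 (R): throw ball2 h=1 -> lands@6:L; in-air after throw: [b2@6:L b1@8:L b3@11:R]
Beat 6 (L): throw ball2 h=3 -> lands@9:R; in-air after throw: [b1@8:L b2@9:R b3@11:R]
Beat 7 (R): throw ball4 h=8 -> lands@15:R; in-air after throw: [b1@8:L b2@9:R b3@11:R b4@15:R]
Beat 8 (L): throw ball1 h=4 -> lands@12:L; in-air after throw: [b2@9:R b3@11:R b1@12:L b4@15:R]
Ball 1: thrown@0 h=4 -> first land @4; rethrown@4 h=4 -> second land @8

Answer: 4 8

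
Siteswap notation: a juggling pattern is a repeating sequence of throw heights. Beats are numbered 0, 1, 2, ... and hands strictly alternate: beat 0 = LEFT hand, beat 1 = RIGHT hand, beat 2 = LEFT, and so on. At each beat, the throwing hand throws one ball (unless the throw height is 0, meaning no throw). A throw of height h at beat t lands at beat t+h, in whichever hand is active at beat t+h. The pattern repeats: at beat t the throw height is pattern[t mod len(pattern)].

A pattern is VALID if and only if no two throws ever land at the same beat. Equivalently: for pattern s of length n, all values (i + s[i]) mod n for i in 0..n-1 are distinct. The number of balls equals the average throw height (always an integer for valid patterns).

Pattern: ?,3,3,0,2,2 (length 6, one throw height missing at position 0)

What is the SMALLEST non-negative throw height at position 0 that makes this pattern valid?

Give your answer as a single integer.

i=0: s[i]=? (unknown)
i=1: (1 + 3) mod 6 = 4
i=2: (2 + 3) mod 6 = 5
i=3: (3 + 0) mod 6 = 3
i=4: (4 + 2) mod 6 = 0
i=5: (5 + 2) mod 6 = 1
Known residues: [0, 1, 3, 4, 5]; need a permutation of 0..5, so missing residue r = 2
Need (0 + s) mod 6 = 2; smallest s = (2 - 0) mod 6 = 2

Answer: 2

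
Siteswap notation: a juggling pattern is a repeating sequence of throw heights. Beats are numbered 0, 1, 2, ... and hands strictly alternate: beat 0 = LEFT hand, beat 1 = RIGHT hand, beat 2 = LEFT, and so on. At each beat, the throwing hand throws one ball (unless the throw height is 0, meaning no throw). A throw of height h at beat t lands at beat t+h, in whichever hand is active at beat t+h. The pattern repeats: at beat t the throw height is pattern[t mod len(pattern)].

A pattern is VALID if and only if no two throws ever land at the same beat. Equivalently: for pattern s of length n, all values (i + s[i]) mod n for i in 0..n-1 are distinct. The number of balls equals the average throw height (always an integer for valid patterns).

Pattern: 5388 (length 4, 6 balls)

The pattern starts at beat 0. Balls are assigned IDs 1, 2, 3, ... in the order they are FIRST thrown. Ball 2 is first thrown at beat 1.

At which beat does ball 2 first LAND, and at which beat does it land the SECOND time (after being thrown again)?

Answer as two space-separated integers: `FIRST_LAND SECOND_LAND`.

Answer: 4 9

Derivation:
Beat 0 (L): throw ball1 h=5 -> lands@5:R; in-air after throw: [b1@5:R]
Beat 1 (R): throw ball2 h=3 -> lands@4:L; in-air after throw: [b2@4:L b1@5:R]
Beat 2 (L): throw ball3 h=8 -> lands@10:L; in-air after throw: [b2@4:L b1@5:R b3@10:L]
Beat 3 (R): throw ball4 h=8 -> lands@11:R; in-air after throw: [b2@4:L b1@5:R b3@10:L b4@11:R]
Beat 4 (L): throw ball2 h=5 -> lands@9:R; in-air after throw: [b1@5:R b2@9:R b3@10:L b4@11:R]
Beat 5 (R): throw ball1 h=3 -> lands@8:L; in-air after throw: [b1@8:L b2@9:R b3@10:L b4@11:R]
Beat 6 (L): throw ball5 h=8 -> lands@14:L; in-air after throw: [b1@8:L b2@9:R b3@10:L b4@11:R b5@14:L]
Beat 7 (R): throw ball6 h=8 -> lands@15:R; in-air after throw: [b1@8:L b2@9:R b3@10:L b4@11:R b5@14:L b6@15:R]
Beat 8 (L): throw ball1 h=5 -> lands@13:R; in-air after throw: [b2@9:R b3@10:L b4@11:R b1@13:R b5@14:L b6@15:R]
Beat 9 (R): throw ball2 h=3 -> lands@12:L; in-air after throw: [b3@10:L b4@11:R b2@12:L b1@13:R b5@14:L b6@15:R]
Ball 2: thrown@1 h=3 -> first land @4; rethrown@4 h=5 -> second land @9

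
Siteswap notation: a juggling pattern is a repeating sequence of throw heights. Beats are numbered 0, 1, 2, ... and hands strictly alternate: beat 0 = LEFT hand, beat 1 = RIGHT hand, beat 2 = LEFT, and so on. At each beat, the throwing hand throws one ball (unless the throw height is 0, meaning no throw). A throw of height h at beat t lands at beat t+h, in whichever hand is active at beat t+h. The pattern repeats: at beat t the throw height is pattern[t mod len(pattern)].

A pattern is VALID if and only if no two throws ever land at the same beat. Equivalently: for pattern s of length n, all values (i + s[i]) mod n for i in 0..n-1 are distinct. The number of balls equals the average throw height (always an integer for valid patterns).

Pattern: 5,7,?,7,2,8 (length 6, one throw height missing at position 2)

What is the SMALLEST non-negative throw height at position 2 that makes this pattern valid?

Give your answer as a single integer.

Answer: 1

Derivation:
i=0: (0 + 5) mod 6 = 5
i=1: (1 + 7) mod 6 = 2
i=2: s[i]=? (unknown)
i=3: (3 + 7) mod 6 = 4
i=4: (4 + 2) mod 6 = 0
i=5: (5 + 8) mod 6 = 1
Known residues: [0, 1, 2, 4, 5]; need a permutation of 0..5, so missing residue r = 3
Need (2 + s) mod 6 = 3; smallest s = (3 - 2) mod 6 = 1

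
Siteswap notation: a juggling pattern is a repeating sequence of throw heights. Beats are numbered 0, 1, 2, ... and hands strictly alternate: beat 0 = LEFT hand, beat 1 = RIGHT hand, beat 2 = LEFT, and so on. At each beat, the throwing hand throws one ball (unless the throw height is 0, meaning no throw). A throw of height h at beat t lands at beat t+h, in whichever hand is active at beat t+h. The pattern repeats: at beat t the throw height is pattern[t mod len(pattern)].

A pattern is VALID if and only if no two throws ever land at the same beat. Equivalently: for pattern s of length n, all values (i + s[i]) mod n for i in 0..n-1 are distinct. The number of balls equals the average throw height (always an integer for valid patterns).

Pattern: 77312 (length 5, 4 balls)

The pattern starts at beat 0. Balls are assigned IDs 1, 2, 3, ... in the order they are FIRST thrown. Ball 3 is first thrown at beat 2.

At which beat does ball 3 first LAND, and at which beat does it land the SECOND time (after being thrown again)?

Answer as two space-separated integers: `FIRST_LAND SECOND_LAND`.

Answer: 5 12

Derivation:
Beat 0 (L): throw ball1 h=7 -> lands@7:R; in-air after throw: [b1@7:R]
Beat 1 (R): throw ball2 h=7 -> lands@8:L; in-air after throw: [b1@7:R b2@8:L]
Beat 2 (L): throw ball3 h=3 -> lands@5:R; in-air after throw: [b3@5:R b1@7:R b2@8:L]
Beat 3 (R): throw ball4 h=1 -> lands@4:L; in-air after throw: [b4@4:L b3@5:R b1@7:R b2@8:L]
Beat 4 (L): throw ball4 h=2 -> lands@6:L; in-air after throw: [b3@5:R b4@6:L b1@7:R b2@8:L]
Beat 5 (R): throw ball3 h=7 -> lands@12:L; in-air after throw: [b4@6:L b1@7:R b2@8:L b3@12:L]
Beat 6 (L): throw ball4 h=7 -> lands@13:R; in-air after throw: [b1@7:R b2@8:L b3@12:L b4@13:R]
Beat 7 (R): throw ball1 h=3 -> lands@10:L; in-air after throw: [b2@8:L b1@10:L b3@12:L b4@13:R]
Beat 8 (L): throw ball2 h=1 -> lands@9:R; in-air after throw: [b2@9:R b1@10:L b3@12:L b4@13:R]
Beat 9 (R): throw ball2 h=2 -> lands@11:R; in-air after throw: [b1@10:L b2@11:R b3@12:L b4@13:R]
Beat 10 (L): throw ball1 h=7 -> lands@17:R; in-air after throw: [b2@11:R b3@12:L b4@13:R b1@17:R]
Beat 11 (R): throw ball2 h=7 -> lands@18:L; in-air after throw: [b3@12:L b4@13:R b1@17:R b2@18:L]
Beat 12 (L): throw ball3 h=3 -> lands@15:R; in-air after throw: [b4@13:R b3@15:R b1@17:R b2@18:L]
Ball 3: thrown@2 h=3 -> first land @5; rethrown@5 h=7 -> second land @12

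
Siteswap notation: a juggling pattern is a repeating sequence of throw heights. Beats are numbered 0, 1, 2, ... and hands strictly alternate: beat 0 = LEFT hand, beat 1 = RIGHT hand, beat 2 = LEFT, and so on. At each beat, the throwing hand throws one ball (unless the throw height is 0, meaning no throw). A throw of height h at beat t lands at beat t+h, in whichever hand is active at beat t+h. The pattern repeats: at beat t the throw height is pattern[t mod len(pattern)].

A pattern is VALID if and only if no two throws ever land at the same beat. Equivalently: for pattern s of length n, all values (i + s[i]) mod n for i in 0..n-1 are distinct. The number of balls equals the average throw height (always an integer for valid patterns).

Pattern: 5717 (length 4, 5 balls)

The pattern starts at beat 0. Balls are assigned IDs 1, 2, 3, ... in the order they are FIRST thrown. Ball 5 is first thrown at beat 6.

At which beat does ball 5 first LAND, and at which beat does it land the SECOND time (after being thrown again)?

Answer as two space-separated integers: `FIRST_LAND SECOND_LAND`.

Beat 0 (L): throw ball1 h=5 -> lands@5:R; in-air after throw: [b1@5:R]
Beat 1 (R): throw ball2 h=7 -> lands@8:L; in-air after throw: [b1@5:R b2@8:L]
Beat 2 (L): throw ball3 h=1 -> lands@3:R; in-air after throw: [b3@3:R b1@5:R b2@8:L]
Beat 3 (R): throw ball3 h=7 -> lands@10:L; in-air after throw: [b1@5:R b2@8:L b3@10:L]
Beat 4 (L): throw ball4 h=5 -> lands@9:R; in-air after throw: [b1@5:R b2@8:L b4@9:R b3@10:L]
Beat 5 (R): throw ball1 h=7 -> lands@12:L; in-air after throw: [b2@8:L b4@9:R b3@10:L b1@12:L]
Beat 6 (L): throw ball5 h=1 -> lands@7:R; in-air after throw: [b5@7:R b2@8:L b4@9:R b3@10:L b1@12:L]
Beat 7 (R): throw ball5 h=7 -> lands@14:L; in-air after throw: [b2@8:L b4@9:R b3@10:L b1@12:L b5@14:L]
Beat 8 (L): throw ball2 h=5 -> lands@13:R; in-air after throw: [b4@9:R b3@10:L b1@12:L b2@13:R b5@14:L]
Beat 9 (R): throw ball4 h=7 -> lands@16:L; in-air after throw: [b3@10:L b1@12:L b2@13:R b5@14:L b4@16:L]
Beat 10 (L): throw ball3 h=1 -> lands@11:R; in-air after throw: [b3@11:R b1@12:L b2@13:R b5@14:L b4@16:L]
Beat 11 (R): throw ball3 h=7 -> lands@18:L; in-air after throw: [b1@12:L b2@13:R b5@14:L b4@16:L b3@18:L]
Beat 12 (L): throw ball1 h=5 -> lands@17:R; in-air after throw: [b2@13:R b5@14:L b4@16:L b1@17:R b3@18:L]
Beat 13 (R): throw ball2 h=7 -> lands@20:L; in-air after throw: [b5@14:L b4@16:L b1@17:R b3@18:L b2@20:L]
Beat 14 (L): throw ball5 h=1 -> lands@15:R; in-air after throw: [b5@15:R b4@16:L b1@17:R b3@18:L b2@20:L]
Ball 5: thrown@6 h=1 -> first land @7; rethrown@7 h=7 -> second land @14

Answer: 7 14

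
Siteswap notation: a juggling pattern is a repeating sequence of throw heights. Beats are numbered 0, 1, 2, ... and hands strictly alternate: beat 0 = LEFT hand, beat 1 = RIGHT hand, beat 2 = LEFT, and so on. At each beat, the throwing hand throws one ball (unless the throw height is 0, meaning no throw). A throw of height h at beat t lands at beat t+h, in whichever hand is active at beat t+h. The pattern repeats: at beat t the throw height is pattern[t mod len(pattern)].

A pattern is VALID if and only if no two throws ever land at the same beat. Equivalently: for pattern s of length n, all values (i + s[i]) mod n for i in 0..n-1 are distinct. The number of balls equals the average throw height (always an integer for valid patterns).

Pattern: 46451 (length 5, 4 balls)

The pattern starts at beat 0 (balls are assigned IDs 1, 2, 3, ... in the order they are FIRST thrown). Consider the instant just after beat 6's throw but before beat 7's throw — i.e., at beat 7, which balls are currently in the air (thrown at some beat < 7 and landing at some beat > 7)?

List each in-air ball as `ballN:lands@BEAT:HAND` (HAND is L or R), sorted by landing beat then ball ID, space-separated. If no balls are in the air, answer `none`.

Beat 0 (L): throw ball1 h=4 -> lands@4:L; in-air after throw: [b1@4:L]
Beat 1 (R): throw ball2 h=6 -> lands@7:R; in-air after throw: [b1@4:L b2@7:R]
Beat 2 (L): throw ball3 h=4 -> lands@6:L; in-air after throw: [b1@4:L b3@6:L b2@7:R]
Beat 3 (R): throw ball4 h=5 -> lands@8:L; in-air after throw: [b1@4:L b3@6:L b2@7:R b4@8:L]
Beat 4 (L): throw ball1 h=1 -> lands@5:R; in-air after throw: [b1@5:R b3@6:L b2@7:R b4@8:L]
Beat 5 (R): throw ball1 h=4 -> lands@9:R; in-air after throw: [b3@6:L b2@7:R b4@8:L b1@9:R]
Beat 6 (L): throw ball3 h=6 -> lands@12:L; in-air after throw: [b2@7:R b4@8:L b1@9:R b3@12:L]
Beat 7 (R): throw ball2 h=4 -> lands@11:R; in-air after throw: [b4@8:L b1@9:R b2@11:R b3@12:L]

Answer: ball4:lands@8:L ball1:lands@9:R ball3:lands@12:L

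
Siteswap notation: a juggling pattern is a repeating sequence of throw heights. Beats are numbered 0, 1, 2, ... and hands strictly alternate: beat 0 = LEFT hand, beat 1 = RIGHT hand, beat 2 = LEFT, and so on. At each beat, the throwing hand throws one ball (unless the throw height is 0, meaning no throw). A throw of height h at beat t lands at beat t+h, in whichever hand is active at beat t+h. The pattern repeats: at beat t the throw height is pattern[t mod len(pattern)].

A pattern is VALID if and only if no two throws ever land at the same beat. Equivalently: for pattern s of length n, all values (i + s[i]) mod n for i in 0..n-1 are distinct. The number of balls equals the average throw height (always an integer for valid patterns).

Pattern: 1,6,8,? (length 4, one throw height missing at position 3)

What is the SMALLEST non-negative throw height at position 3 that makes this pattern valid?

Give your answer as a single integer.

i=0: (0 + 1) mod 4 = 1
i=1: (1 + 6) mod 4 = 3
i=2: (2 + 8) mod 4 = 2
i=3: s[i]=? (unknown)
Known residues: [1, 2, 3]; need a permutation of 0..3, so missing residue r = 0
Need (3 + s) mod 4 = 0; smallest s = (0 - 3) mod 4 = 1

Answer: 1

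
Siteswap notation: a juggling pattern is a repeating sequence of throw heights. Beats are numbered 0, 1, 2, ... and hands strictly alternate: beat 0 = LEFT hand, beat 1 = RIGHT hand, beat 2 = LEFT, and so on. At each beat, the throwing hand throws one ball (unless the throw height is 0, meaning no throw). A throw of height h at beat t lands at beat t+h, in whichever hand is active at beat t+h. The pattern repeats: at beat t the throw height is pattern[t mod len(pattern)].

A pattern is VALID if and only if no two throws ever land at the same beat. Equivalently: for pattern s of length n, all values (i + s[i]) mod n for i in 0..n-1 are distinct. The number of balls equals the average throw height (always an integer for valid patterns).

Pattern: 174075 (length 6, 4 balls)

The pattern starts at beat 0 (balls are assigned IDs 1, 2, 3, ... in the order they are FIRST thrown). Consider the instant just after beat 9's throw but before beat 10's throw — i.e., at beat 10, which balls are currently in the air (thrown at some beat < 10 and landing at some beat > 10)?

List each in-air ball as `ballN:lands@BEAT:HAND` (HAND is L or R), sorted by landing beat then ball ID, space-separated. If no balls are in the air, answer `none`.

Answer: ball3:lands@11:R ball1:lands@12:L ball2:lands@14:L

Derivation:
Beat 0 (L): throw ball1 h=1 -> lands@1:R; in-air after throw: [b1@1:R]
Beat 1 (R): throw ball1 h=7 -> lands@8:L; in-air after throw: [b1@8:L]
Beat 2 (L): throw ball2 h=4 -> lands@6:L; in-air after throw: [b2@6:L b1@8:L]
Beat 4 (L): throw ball3 h=7 -> lands@11:R; in-air after throw: [b2@6:L b1@8:L b3@11:R]
Beat 5 (R): throw ball4 h=5 -> lands@10:L; in-air after throw: [b2@6:L b1@8:L b4@10:L b3@11:R]
Beat 6 (L): throw ball2 h=1 -> lands@7:R; in-air after throw: [b2@7:R b1@8:L b4@10:L b3@11:R]
Beat 7 (R): throw ball2 h=7 -> lands@14:L; in-air after throw: [b1@8:L b4@10:L b3@11:R b2@14:L]
Beat 8 (L): throw ball1 h=4 -> lands@12:L; in-air after throw: [b4@10:L b3@11:R b1@12:L b2@14:L]
Beat 10 (L): throw ball4 h=7 -> lands@17:R; in-air after throw: [b3@11:R b1@12:L b2@14:L b4@17:R]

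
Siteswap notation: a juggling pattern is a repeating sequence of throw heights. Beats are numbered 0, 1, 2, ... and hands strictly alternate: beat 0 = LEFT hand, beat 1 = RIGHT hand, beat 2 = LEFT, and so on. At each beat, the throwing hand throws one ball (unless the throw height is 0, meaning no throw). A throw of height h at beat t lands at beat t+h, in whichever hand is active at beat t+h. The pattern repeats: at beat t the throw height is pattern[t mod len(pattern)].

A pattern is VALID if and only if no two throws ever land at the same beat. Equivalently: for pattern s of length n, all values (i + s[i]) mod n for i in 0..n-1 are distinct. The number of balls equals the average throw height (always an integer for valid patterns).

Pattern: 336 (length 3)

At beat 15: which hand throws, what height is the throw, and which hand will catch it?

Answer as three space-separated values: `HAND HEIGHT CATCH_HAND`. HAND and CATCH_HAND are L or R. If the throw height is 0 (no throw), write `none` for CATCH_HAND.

Answer: R 3 L

Derivation:
Beat 15: 15 mod 2 = 1, so hand = R
Throw height = pattern[15 mod 3] = pattern[0] = 3
Lands at beat 15+3=18, 18 mod 2 = 0, so catch hand = L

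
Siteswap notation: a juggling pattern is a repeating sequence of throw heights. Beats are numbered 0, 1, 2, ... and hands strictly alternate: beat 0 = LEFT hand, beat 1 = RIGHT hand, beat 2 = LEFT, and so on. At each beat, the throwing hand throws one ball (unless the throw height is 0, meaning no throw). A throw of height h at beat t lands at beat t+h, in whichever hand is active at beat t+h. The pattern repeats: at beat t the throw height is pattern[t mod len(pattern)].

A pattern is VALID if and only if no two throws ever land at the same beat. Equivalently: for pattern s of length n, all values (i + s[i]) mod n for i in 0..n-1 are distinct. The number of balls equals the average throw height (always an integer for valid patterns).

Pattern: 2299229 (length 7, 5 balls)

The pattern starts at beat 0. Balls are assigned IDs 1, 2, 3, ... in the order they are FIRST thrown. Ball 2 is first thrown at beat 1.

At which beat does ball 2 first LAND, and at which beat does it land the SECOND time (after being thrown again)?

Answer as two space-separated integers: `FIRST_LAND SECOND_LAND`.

Answer: 3 12

Derivation:
Beat 0 (L): throw ball1 h=2 -> lands@2:L; in-air after throw: [b1@2:L]
Beat 1 (R): throw ball2 h=2 -> lands@3:R; in-air after throw: [b1@2:L b2@3:R]
Beat 2 (L): throw ball1 h=9 -> lands@11:R; in-air after throw: [b2@3:R b1@11:R]
Beat 3 (R): throw ball2 h=9 -> lands@12:L; in-air after throw: [b1@11:R b2@12:L]
Beat 4 (L): throw ball3 h=2 -> lands@6:L; in-air after throw: [b3@6:L b1@11:R b2@12:L]
Beat 5 (R): throw ball4 h=2 -> lands@7:R; in-air after throw: [b3@6:L b4@7:R b1@11:R b2@12:L]
Beat 6 (L): throw ball3 h=9 -> lands@15:R; in-air after throw: [b4@7:R b1@11:R b2@12:L b3@15:R]
Beat 7 (R): throw ball4 h=2 -> lands@9:R; in-air after throw: [b4@9:R b1@11:R b2@12:L b3@15:R]
Beat 8 (L): throw ball5 h=2 -> lands@10:L; in-air after throw: [b4@9:R b5@10:L b1@11:R b2@12:L b3@15:R]
Beat 9 (R): throw ball4 h=9 -> lands@18:L; in-air after throw: [b5@10:L b1@11:R b2@12:L b3@15:R b4@18:L]
Beat 10 (L): throw ball5 h=9 -> lands@19:R; in-air after throw: [b1@11:R b2@12:L b3@15:R b4@18:L b5@19:R]
Beat 11 (R): throw ball1 h=2 -> lands@13:R; in-air after throw: [b2@12:L b1@13:R b3@15:R b4@18:L b5@19:R]
Beat 12 (L): throw ball2 h=2 -> lands@14:L; in-air after throw: [b1@13:R b2@14:L b3@15:R b4@18:L b5@19:R]
Ball 2: thrown@1 h=2 -> first land @3; rethrown@3 h=9 -> second land @12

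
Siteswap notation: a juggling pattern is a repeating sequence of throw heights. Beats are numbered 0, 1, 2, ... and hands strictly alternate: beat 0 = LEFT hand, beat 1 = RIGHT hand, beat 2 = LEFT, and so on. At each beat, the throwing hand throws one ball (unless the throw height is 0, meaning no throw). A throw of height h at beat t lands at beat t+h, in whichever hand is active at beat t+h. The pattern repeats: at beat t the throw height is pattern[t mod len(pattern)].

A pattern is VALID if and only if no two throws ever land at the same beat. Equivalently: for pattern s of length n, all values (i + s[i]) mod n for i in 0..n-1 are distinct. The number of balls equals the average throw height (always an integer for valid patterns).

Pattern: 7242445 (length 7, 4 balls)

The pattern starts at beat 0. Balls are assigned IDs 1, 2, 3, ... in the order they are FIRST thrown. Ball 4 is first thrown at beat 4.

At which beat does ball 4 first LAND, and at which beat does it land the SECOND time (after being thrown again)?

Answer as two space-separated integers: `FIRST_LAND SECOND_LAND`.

Answer: 8 10

Derivation:
Beat 0 (L): throw ball1 h=7 -> lands@7:R; in-air after throw: [b1@7:R]
Beat 1 (R): throw ball2 h=2 -> lands@3:R; in-air after throw: [b2@3:R b1@7:R]
Beat 2 (L): throw ball3 h=4 -> lands@6:L; in-air after throw: [b2@3:R b3@6:L b1@7:R]
Beat 3 (R): throw ball2 h=2 -> lands@5:R; in-air after throw: [b2@5:R b3@6:L b1@7:R]
Beat 4 (L): throw ball4 h=4 -> lands@8:L; in-air after throw: [b2@5:R b3@6:L b1@7:R b4@8:L]
Beat 5 (R): throw ball2 h=4 -> lands@9:R; in-air after throw: [b3@6:L b1@7:R b4@8:L b2@9:R]
Beat 6 (L): throw ball3 h=5 -> lands@11:R; in-air after throw: [b1@7:R b4@8:L b2@9:R b3@11:R]
Beat 7 (R): throw ball1 h=7 -> lands@14:L; in-air after throw: [b4@8:L b2@9:R b3@11:R b1@14:L]
Beat 8 (L): throw ball4 h=2 -> lands@10:L; in-air after throw: [b2@9:R b4@10:L b3@11:R b1@14:L]
Beat 9 (R): throw ball2 h=4 -> lands@13:R; in-air after throw: [b4@10:L b3@11:R b2@13:R b1@14:L]
Beat 10 (L): throw ball4 h=2 -> lands@12:L; in-air after throw: [b3@11:R b4@12:L b2@13:R b1@14:L]
Ball 4: thrown@4 h=4 -> first land @8; rethrown@8 h=2 -> second land @10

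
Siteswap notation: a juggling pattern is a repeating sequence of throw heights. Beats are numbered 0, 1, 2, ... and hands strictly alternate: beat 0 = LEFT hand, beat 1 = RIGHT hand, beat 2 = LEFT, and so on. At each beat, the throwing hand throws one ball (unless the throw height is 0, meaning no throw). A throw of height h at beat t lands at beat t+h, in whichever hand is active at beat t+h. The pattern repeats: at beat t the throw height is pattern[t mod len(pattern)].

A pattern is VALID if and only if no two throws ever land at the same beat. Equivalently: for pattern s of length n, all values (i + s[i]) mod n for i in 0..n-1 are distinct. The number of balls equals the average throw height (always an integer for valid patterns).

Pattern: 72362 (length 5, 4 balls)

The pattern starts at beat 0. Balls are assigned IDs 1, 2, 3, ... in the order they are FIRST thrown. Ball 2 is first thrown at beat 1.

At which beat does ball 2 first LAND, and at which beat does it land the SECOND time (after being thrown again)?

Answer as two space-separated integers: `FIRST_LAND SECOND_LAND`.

Beat 0 (L): throw ball1 h=7 -> lands@7:R; in-air after throw: [b1@7:R]
Beat 1 (R): throw ball2 h=2 -> lands@3:R; in-air after throw: [b2@3:R b1@7:R]
Beat 2 (L): throw ball3 h=3 -> lands@5:R; in-air after throw: [b2@3:R b3@5:R b1@7:R]
Beat 3 (R): throw ball2 h=6 -> lands@9:R; in-air after throw: [b3@5:R b1@7:R b2@9:R]
Beat 4 (L): throw ball4 h=2 -> lands@6:L; in-air after throw: [b3@5:R b4@6:L b1@7:R b2@9:R]
Beat 5 (R): throw ball3 h=7 -> lands@12:L; in-air after throw: [b4@6:L b1@7:R b2@9:R b3@12:L]
Beat 6 (L): throw ball4 h=2 -> lands@8:L; in-air after throw: [b1@7:R b4@8:L b2@9:R b3@12:L]
Beat 7 (R): throw ball1 h=3 -> lands@10:L; in-air after throw: [b4@8:L b2@9:R b1@10:L b3@12:L]
Beat 8 (L): throw ball4 h=6 -> lands@14:L; in-air after throw: [b2@9:R b1@10:L b3@12:L b4@14:L]
Beat 9 (R): throw ball2 h=2 -> lands@11:R; in-air after throw: [b1@10:L b2@11:R b3@12:L b4@14:L]
Ball 2: thrown@1 h=2 -> first land @3; rethrown@3 h=6 -> second land @9

Answer: 3 9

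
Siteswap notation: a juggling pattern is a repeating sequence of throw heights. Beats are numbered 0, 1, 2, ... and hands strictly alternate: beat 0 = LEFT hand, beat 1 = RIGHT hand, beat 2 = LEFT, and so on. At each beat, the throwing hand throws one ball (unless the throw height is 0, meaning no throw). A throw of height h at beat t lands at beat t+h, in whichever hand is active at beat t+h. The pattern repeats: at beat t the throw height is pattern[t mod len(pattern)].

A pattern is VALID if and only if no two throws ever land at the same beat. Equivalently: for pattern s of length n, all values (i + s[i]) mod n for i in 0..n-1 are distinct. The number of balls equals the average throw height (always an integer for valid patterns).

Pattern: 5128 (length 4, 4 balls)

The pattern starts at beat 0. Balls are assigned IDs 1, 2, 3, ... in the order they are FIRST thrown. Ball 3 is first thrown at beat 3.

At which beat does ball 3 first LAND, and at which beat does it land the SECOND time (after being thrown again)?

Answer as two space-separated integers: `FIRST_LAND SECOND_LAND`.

Beat 0 (L): throw ball1 h=5 -> lands@5:R; in-air after throw: [b1@5:R]
Beat 1 (R): throw ball2 h=1 -> lands@2:L; in-air after throw: [b2@2:L b1@5:R]
Beat 2 (L): throw ball2 h=2 -> lands@4:L; in-air after throw: [b2@4:L b1@5:R]
Beat 3 (R): throw ball3 h=8 -> lands@11:R; in-air after throw: [b2@4:L b1@5:R b3@11:R]
Beat 4 (L): throw ball2 h=5 -> lands@9:R; in-air after throw: [b1@5:R b2@9:R b3@11:R]
Beat 5 (R): throw ball1 h=1 -> lands@6:L; in-air after throw: [b1@6:L b2@9:R b3@11:R]
Beat 6 (L): throw ball1 h=2 -> lands@8:L; in-air after throw: [b1@8:L b2@9:R b3@11:R]
Beat 7 (R): throw ball4 h=8 -> lands@15:R; in-air after throw: [b1@8:L b2@9:R b3@11:R b4@15:R]
Beat 8 (L): throw ball1 h=5 -> lands@13:R; in-air after throw: [b2@9:R b3@11:R b1@13:R b4@15:R]
Beat 9 (R): throw ball2 h=1 -> lands@10:L; in-air after throw: [b2@10:L b3@11:R b1@13:R b4@15:R]
Beat 10 (L): throw ball2 h=2 -> lands@12:L; in-air after throw: [b3@11:R b2@12:L b1@13:R b4@15:R]
Beat 11 (R): throw ball3 h=8 -> lands@19:R; in-air after throw: [b2@12:L b1@13:R b4@15:R b3@19:R]
Beat 12 (L): throw ball2 h=5 -> lands@17:R; in-air after throw: [b1@13:R b4@15:R b2@17:R b3@19:R]
Beat 13 (R): throw ball1 h=1 -> lands@14:L; in-air after throw: [b1@14:L b4@15:R b2@17:R b3@19:R]
Ball 3: thrown@3 h=8 -> first land @11; rethrown@11 h=8 -> second land @19

Answer: 11 19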